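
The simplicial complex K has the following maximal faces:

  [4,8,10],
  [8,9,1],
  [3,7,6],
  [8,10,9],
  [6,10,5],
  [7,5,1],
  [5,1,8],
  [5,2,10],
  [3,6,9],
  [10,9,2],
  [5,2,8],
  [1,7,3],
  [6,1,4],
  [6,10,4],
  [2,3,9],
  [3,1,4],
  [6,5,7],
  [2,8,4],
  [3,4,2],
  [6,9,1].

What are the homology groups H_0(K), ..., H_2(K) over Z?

Fix the vertex order 1 < 2 < 3 < 4 < 5 < 6 < 7 < 8 < 9 < 10 and write every simplex with vertices in increasing order. Then dim K = 2 and the simplices of K are:

  0-simplices (10): [1], [2], [3], [4], [5], [6], [7], [8], [9], [10]
  1-simplices (30): (30 of them)
  2-simplices (20): (20 of them)

Hence C_0 ≅ Z^10, C_1 ≅ Z^30, C_2 ≅ Z^20.

∂_1: C_1 → C_0 maps an edge to its endpoints' difference, ∂[p,q] = q − p.
The resulting 10×30 matrix has rank 9, and its Smith normal form has invariant factors (1,1,1,1,1,1,1,1,1).

∂_2: C_2 → C_1 maps a triangle to the signed sum of its edges. For instance
  ∂[3,6,9] = [6,9] − [3,9] + [3,6],
  ∂[2,3,9] = [3,9] − [2,9] + [2,3].
The resulting 30×20 matrix has rank 20, and its Smith normal form has invariant factors (1,1,1,1,1,1,1,1,1,1,1,1,1,1,1,1,1,1,1,2).

Reading off H_k = ker ∂_k / im ∂_{k+1}:

  H_0: rank C_0 − rank ∂_1 = 10 − 9 = 1, and the invariant factors of ∂_1 are all 1, so H_0 = Z.
  H_1: rank ker ∂_1 − rank ∂_2 = (30 − 9) − 20 = 1, and ∂_2 has invariant factor 2 > 1, so H_1 = Z × Z/2.
  H_2: rank ker ∂_2 − rank ∂_3 = (20 − 20) − 0 = 0, and there is no ∂_3, so H_2 = 0.

As a check, the Euler characteristic is 10 − 30 + 20 = 0, which agrees with 1 − 1 + 0 = 0.

H_0 = Z,  H_1 = Z × Z/2,  H_2 = 0.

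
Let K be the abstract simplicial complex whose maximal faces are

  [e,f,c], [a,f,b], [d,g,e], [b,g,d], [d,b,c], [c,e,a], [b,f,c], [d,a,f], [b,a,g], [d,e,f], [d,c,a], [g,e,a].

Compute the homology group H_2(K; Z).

H_2 = 0.

Order the vertices as a < b < c < d < e < f < g. Listing each simplex with vertices in this order, K has dimension 2 with simplices:

  0-simplices (7): a, b, c, d, e, f, g
  1-simplices (18): ab, ac, ad, ae, af, ag, bc, bd, bf, bg, cd, ce, cf, de, df, dg, ef, eg
  2-simplices (12): abf, abg, acd, ace, adf, aeg, bcd, bcf, bdg, cef, def, deg

Hence C_0 ≅ Z^7, C_1 ≅ Z^18, C_2 ≅ Z^12.

The boundary map ∂_1: C_1 → C_0 maps an edge to its endpoints' difference, ∂[p,q] = q − p. For instance
  ∂ac = c − a.
The resulting 7×18 matrix has rank 6, and its Smith normal form has invariant factors (1,1,1,1,1,1).

Boundary ∂_2: C_2 → C_1 acts by ∂[p,q,r] = [q,r] − [p,r] + [p,q]. For instance
  ∂def = ef − df + de,
  ∂bcf = cf − bf + bc.
The resulting 18×12 matrix has rank 12, and its Smith normal form has invariant factors (1,1,1,1,1,1,1,1,1,1,1,2).

Now H_k = ker ∂_k / im ∂_{k+1}, so:

  H_2: rank ker ∂_2 − rank ∂_3 = (12 − 12) − 0 = 0, and there is no ∂_3, so H_2 = 0.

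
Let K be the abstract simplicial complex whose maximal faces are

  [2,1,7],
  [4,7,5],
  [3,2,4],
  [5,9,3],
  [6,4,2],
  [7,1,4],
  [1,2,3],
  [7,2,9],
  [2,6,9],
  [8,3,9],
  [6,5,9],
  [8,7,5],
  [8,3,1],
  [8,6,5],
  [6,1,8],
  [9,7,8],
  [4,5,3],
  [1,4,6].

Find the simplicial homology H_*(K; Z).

H_0 ≅ Z,  H_1 ≅ Z ⊕ Z/2Z,  H_2 = 0.

K has 9 vertices, 27 edges, 18 triangles.
rank ∂_0 = 0, rank ∂_1 = 8 ⇒ b_0 = 9 − 0 − 8 = 1; all invariant factors of ∂_1 are 1 so no torsion. So H_0 = Z.
rank ∂_1 = 8, rank ∂_2 = 18 ⇒ b_1 = 27 − 8 − 18 = 1; ∂_2 has invariant factor(s) [2] giving torsion. So H_1 = Z ⊕ Z/2Z.
rank ∂_2 = 18, rank ∂_3 = 0 ⇒ b_2 = 18 − 18 − 0 = 0. So H_2 = 0.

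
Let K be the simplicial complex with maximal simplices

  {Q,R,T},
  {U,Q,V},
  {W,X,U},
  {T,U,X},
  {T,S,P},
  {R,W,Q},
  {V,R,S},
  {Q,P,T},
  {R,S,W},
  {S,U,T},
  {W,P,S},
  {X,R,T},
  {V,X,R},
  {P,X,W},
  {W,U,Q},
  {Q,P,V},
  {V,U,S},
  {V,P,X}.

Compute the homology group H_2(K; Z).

H_2 = Z.

Fix the vertex order P < Q < R < S < T < U < V < W < X and write every simplex with vertices in increasing order. Then dim K = 2 and the simplices of K are:

  0-simplices (9): P, Q, R, S, T, U, V, W, X
  1-simplices (27): PQ, PS, PT, PV, PW, PX, QR, QT, QU, QV, QW, RS, RT, RV, RW, RX, ST, SU, SV, SW, TU, TX, UV, UW, UX, VX, WX
  2-simplices (18): PQT, PQV, PST, PSW, PVX, PWX, QRT, QRW, QUV, QUW, RSV, RSW, RTX, RVX, STU, SUV, TUX, UWX

Hence C_0 ≅ Z^9, C_1 ≅ Z^27, C_2 ≅ Z^18.

Boundary ∂_1: C_1 → C_0 maps an edge to its endpoints' difference, ∂[p,q] = q − p.
The resulting 9×27 matrix has rank 8, and its Smith normal form has invariant factors (1,1,1,1,1,1,1,1).

Boundary ∂_2: C_2 → C_1 sends each 2-simplex [p,q,r] to [q,r] − [p,r] + [p,q]. For instance
  ∂QRT = RT − QT + QR,
  ∂RSW = SW − RW + RS.
As a 27×18 matrix over Z this has rank 17, with invariant factors (1,1,1,1,1,1,1,1,1,1,1,1,1,1,1,1,1).

From H_k ≅ ker(∂_k) / im(∂_{k+1}) we obtain:

  H_2: rank ker ∂_2 − rank ∂_3 = (18 − 17) − 0 = 1, and there is no ∂_3, so H_2 = Z.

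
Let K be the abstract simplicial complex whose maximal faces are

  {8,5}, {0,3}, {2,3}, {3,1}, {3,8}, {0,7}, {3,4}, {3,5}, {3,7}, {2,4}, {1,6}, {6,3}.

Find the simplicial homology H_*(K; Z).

H_0 ≅ Z,  H_1 ≅ Z^4.

We work with the vertex ordering 0 < 1 < 2 < 3 < 4 < 5 < 6 < 7 < 8. The simplices of K, each written with vertices in increasing order, are:

  0-simplices (9): [0], [1], [2], [3], [4], [5], [6], [7], [8]
  1-simplices (12): [0,3], [0,7], [1,3], [1,6], [2,3], [2,4], [3,4], [3,5], [3,6], [3,7], [3,8], [5,8]

so the chain groups are C_0 ≅ Z^9, C_1 ≅ Z^12.

Boundary ∂_1: C_1 → C_0 is given by ∂[p,q] = [q] − [p]. For instance
  ∂[2,3] = [3] − [2].
The 9×12 boundary matrix has rank 8 and Smith normal form diag(1,1,1,1,1,1,1,1).

Reading off H_k = ker ∂_k / im ∂_{k+1}:

  H_0: rank C_0 − rank ∂_1 = 9 − 8 = 1, and the invariant factors of ∂_1 are all 1, so H_0 = Z.
  H_1: rank ker ∂_1 − rank ∂_2 = (12 − 8) − 0 = 4, and there is no ∂_2, so H_1 = Z^4.

As a check, the Euler characteristic is 9 − 12 = -3, which agrees with 1 − 4 = -3.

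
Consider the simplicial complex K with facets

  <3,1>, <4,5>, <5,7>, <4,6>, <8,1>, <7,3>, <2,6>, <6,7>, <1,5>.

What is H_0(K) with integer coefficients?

H_0 ≅ Z.

Take the total order 1 < 2 < 3 < 4 < 5 < 6 < 7 < 8 on the vertex set. Then K (dimension 1) consists of the simplices:

  0-simplices (8): [1], [2], [3], [4], [5], [6], [7], [8]
  1-simplices (9): [1,3], [1,5], [1,8], [2,6], [3,7], [4,5], [4,6], [5,7], [6,7]

giving chain groups C_0 ≅ Z^8, C_1 ≅ Z^9.

The boundary map ∂_1: C_1 → C_0 maps an edge to its endpoints' difference, ∂[p,q] = q − p.
The resulting 8×9 matrix has rank 7, and its Smith normal form has invariant factors (1,1,1,1,1,1,1).

Reading off H_k = ker ∂_k / im ∂_{k+1}:

  H_0: rank C_0 − rank ∂_1 = 8 − 7 = 1, and the invariant factors of ∂_1 are all 1, so H_0 = Z.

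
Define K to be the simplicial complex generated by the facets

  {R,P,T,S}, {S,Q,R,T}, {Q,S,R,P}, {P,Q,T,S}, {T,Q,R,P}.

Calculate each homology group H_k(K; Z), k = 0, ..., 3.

H_0 = Z,  H_1 = 0,  H_2 = 0,  H_3 = Z.

Fix the vertex order P < Q < R < S < T and write every simplex with vertices in increasing order. Then dim K = 3 and the simplices of K are:

  0-simplices (5): P, Q, R, S, T
  1-simplices (10): PQ, PR, PS, PT, QR, QS, QT, RS, RT, ST
  2-simplices (10): PQR, PQS, PQT, PRS, PRT, PST, QRS, QRT, QST, RST
  3-simplices (5): PQRS, PQRT, PQST, PRST, QRST

so the chain groups are C_0 ≅ Z^5, C_1 ≅ Z^10, C_2 ≅ Z^10, C_3 ≅ Z^5.

∂_1: C_1 → C_0 is given by ∂[p,q] = [q] − [p].
The resulting 5×10 matrix has rank 4, and its Smith normal form has invariant factors (1,1,1,1).

Boundary ∂_2: C_2 → C_1 maps a triangle to the signed sum of its edges. For instance
  ∂RST = ST − RT + RS,
  ∂QRS = RS − QS + QR.
The resulting 10×10 matrix has rank 6, and its Smith normal form has invariant factors (1,1,1,1,1,1).

∂_3: C_3 → C_2 sends each 3-simplex σ to the alternating sum Σ_i (−1)^i (σ with its i-th vertex removed). For instance
  ∂PQRS = QRS − PRS + PQS − PQR,
  ∂PRST = RST − PST + PRT − PRS.
As a 10×5 matrix over Z this has rank 4, with invariant factors (1,1,1,1).

Computing H_k = (kernel of ∂_k) / (image of ∂_{k+1}):

  H_0: rank C_0 − rank ∂_1 = 5 − 4 = 1, and the invariant factors of ∂_1 are all 1, so H_0 ≅ Z.
  H_1: rank ker ∂_1 − rank ∂_2 = (10 − 4) − 6 = 0, and the invariant factors of ∂_2 are all 1, so H_1 ≅ 0.
  H_2: rank ker ∂_2 − rank ∂_3 = (10 − 6) − 4 = 0, and the invariant factors of ∂_3 are all 1, so H_2 ≅ 0.
  H_3: rank ker ∂_3 − rank ∂_4 = (5 − 4) − 0 = 1, and there is no ∂_4, so H_3 ≅ Z.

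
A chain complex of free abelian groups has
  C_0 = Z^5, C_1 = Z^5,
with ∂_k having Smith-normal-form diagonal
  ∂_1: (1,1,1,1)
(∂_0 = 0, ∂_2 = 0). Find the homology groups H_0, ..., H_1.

H_0: b_0 = 5 − 0 − 4 = 1; torsion from ∂_1 factors > 1: none. So H_0 = Z.
H_1: b_1 = 5 − 4 − 0 = 1; torsion from ∂_2 factors > 1: none. So H_1 = Z.

H_0 = Z,  H_1 = Z.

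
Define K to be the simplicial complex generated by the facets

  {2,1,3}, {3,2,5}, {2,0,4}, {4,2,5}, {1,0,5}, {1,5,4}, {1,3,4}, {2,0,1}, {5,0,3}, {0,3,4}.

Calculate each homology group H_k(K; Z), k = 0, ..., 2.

H_0 = Z,  H_1 = Z/2,  H_2 = 0.

Fix the vertex order 0 < 1 < 2 < 3 < 4 < 5 and write every simplex with vertices in increasing order. Then dim K = 2 and the simplices of K are:

  0-simplices (6): [0], [1], [2], [3], [4], [5]
  1-simplices (15): [0,1], [0,2], [0,3], [0,4], [0,5], [1,2], [1,3], [1,4], [1,5], [2,3], [2,4], [2,5], [3,4], [3,5], [4,5]
  2-simplices (10): [0,1,2], [0,1,5], [0,2,4], [0,3,4], [0,3,5], [1,2,3], [1,3,4], [1,4,5], [2,3,5], [2,4,5]

giving chain groups C_0 ≅ Z^6, C_1 ≅ Z^15, C_2 ≅ Z^10.

The boundary map ∂_1: C_1 → C_0 sends each edge [p,q] (with p < q) to q − p. For instance
  ∂[0,4] = [4] − [0].
The resulting 6×15 matrix has rank 5, and its Smith normal form has invariant factors (1,1,1,1,1).

∂_2: C_2 → C_1 maps a triangle to the signed sum of its edges. For instance
  ∂[0,3,5] = [3,5] − [0,5] + [0,3],
  ∂[0,1,5] = [1,5] − [0,5] + [0,1].
The resulting 15×10 matrix has rank 10, and its Smith normal form has invariant factors (1,1,1,1,1,1,1,1,1,2).

Reading off H_k = ker ∂_k / im ∂_{k+1}:

  H_0: rank C_0 − rank ∂_1 = 6 − 5 = 1, and the invariant factors of ∂_1 are all 1, so H_0 ≅ Z.
  H_1: rank ker ∂_1 − rank ∂_2 = (15 − 5) − 10 = 0, and ∂_2 has invariant factor 2 > 1, so H_1 ≅ Z/2.
  H_2: rank ker ∂_2 − rank ∂_3 = (10 − 10) − 0 = 0, and there is no ∂_3, so H_2 ≅ 0.

(K is a triangulation of the real projective plane RP^2.)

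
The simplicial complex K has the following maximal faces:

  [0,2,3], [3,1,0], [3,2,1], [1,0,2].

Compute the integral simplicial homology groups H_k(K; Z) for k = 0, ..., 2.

Order the vertices as 0 < 1 < 2 < 3. Listing each simplex with vertices in this order, K has dimension 2 with simplices:

  0-simplices (4): [0], [1], [2], [3]
  1-simplices (6): [0,1], [0,2], [0,3], [1,2], [1,3], [2,3]
  2-simplices (4): [0,1,2], [0,1,3], [0,2,3], [1,2,3]

giving chain groups C_0 ≅ Z^4, C_1 ≅ Z^6, C_2 ≅ Z^4.

∂_1: C_1 → C_0 is given by ∂[p,q] = [q] − [p].
As a 4×6 matrix over Z this has rank 3, with invariant factors (1,1,1).

Boundary ∂_2: C_2 → C_1 sends each 2-simplex [p,q,r] to [q,r] − [p,r] + [p,q]. For instance
  ∂[0,2,3] = [2,3] − [0,3] + [0,2],
  ∂[1,2,3] = [2,3] − [1,3] + [1,2].
The resulting 6×4 matrix has rank 3, and its Smith normal form has invariant factors (1,1,1).

Now H_k = ker ∂_k / im ∂_{k+1}, so:

  H_0: rank C_0 − rank ∂_1 = 4 − 3 = 1, and the invariant factors of ∂_1 are all 1, so H_0 = Z.
  H_1: rank ker ∂_1 − rank ∂_2 = (6 − 3) − 3 = 0, and the invariant factors of ∂_2 are all 1, so H_1 = 0.
  H_2: rank ker ∂_2 − rank ∂_3 = (4 − 3) − 0 = 1, and there is no ∂_3, so H_2 = Z.

H_0 = Z,  H_1 = 0,  H_2 = Z.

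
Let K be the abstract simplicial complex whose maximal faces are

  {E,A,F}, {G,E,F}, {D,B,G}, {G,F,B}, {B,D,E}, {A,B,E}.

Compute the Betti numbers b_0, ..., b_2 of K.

Order the vertices as A < B < D < E < F < G. Listing each simplex with vertices in this order, K has dimension 2 with simplices:

  0-simplices (6): A, B, D, E, F, G
  1-simplices (12): AB, AE, AF, BD, BE, BF, BG, DE, DG, EF, EG, FG
  2-simplices (6): ABE, AEF, BDE, BDG, BFG, EFG

Hence C_0 ≅ Z^6, C_1 ≅ Z^12, C_2 ≅ Z^6.

∂_1: C_1 → C_0 is given by ∂[p,q] = [q] − [p].
This gives a 6×12 integer matrix of rank 5; reducing to Smith normal form yields diagonal entries (1,1,1,1,1).

The boundary map ∂_2: C_2 → C_1 maps a triangle to the signed sum of its edges. For instance
  ∂EFG = FG − EG + EF,
  ∂BFG = FG − BG + BF.
This gives a 12×6 integer matrix of rank 6; reducing to Smith normal form yields diagonal entries (1,1,1,1,1,1).

Now H_k = ker ∂_k / im ∂_{k+1}, so:

  H_0: rank C_0 − rank ∂_1 = 6 − 5 = 1, and the invariant factors of ∂_1 are all 1, so H_0 = Z.
  H_1: rank ker ∂_1 − rank ∂_2 = (12 − 5) − 6 = 1, and the invariant factors of ∂_2 are all 1, so H_1 = Z.
  H_2: rank ker ∂_2 − rank ∂_3 = (6 − 6) − 0 = 0, and there is no ∂_3, so H_2 = 0.

Hence the Betti numbers are b_0 = 1, b_1 = 1, b_2 = 0.

b_0 = 1, b_1 = 1, b_2 = 0.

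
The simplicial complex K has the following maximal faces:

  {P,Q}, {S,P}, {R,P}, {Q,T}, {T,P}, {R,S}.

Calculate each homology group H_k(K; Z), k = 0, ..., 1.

H_0 ≅ Z,  H_1 ≅ Z^2.

Order the vertices as P < Q < R < S < T. Listing each simplex with vertices in this order, K has dimension 1 with simplices:

  0-simplices (5): P, Q, R, S, T
  1-simplices (6): PQ, PR, PS, PT, QT, RS

Hence C_0 ≅ Z^5, C_1 ≅ Z^6.

∂_1: C_1 → C_0 maps an edge to its endpoints' difference, ∂[p,q] = q − p. For instance
  ∂PQ = Q − P.
This gives a 5×6 integer matrix of rank 4; reducing to Smith normal form yields diagonal entries (1,1,1,1).

Computing H_k = (kernel of ∂_k) / (image of ∂_{k+1}):

  H_0: rank C_0 − rank ∂_1 = 5 − 4 = 1, and the invariant factors of ∂_1 are all 1, so H_0 ≅ Z.
  H_1: rank ker ∂_1 − rank ∂_2 = (6 − 4) − 0 = 2, and there is no ∂_2, so H_1 ≅ Z^2.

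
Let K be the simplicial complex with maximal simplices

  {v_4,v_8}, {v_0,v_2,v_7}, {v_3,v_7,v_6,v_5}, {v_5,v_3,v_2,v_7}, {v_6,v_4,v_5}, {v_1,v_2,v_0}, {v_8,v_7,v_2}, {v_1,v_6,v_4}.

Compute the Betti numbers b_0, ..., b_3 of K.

b_0 = 1, b_1 = 2, b_2 = 0, b_3 = 0.

Fix the vertex order v_0 < v_1 < v_2 < v_3 < v_4 < v_5 < v_6 < v_7 < v_8 and write every simplex with vertices in increasing order. Then dim K = 3 and the simplices of K are:

  0-simplices (9): [v_0], [v_1], [v_2], [v_3], [v_4], [v_5], [v_6], [v_7], [v_8]
  1-simplices (20): (20 of them)
  2-simplices (12): (12 of them)
  3-simplices (2): [v_2,v_3,v_5,v_7], [v_3,v_5,v_6,v_7]

Hence C_0 ≅ Z^9, C_1 ≅ Z^20, C_2 ≅ Z^12, C_3 ≅ Z^2.

Boundary ∂_1: C_1 → C_0 sends each edge [p,q] (with p < q) to q − p. For instance
  ∂[v_1,v_2] = [v_2] − [v_1].
This gives a 9×20 integer matrix of rank 8; reducing to Smith normal form yields diagonal entries (1,1,1,1,1,1,1,1).

∂_2: C_2 → C_1 acts by ∂[p,q,r] = [q,r] − [p,r] + [p,q]. For instance
  ∂[v_3,v_6,v_7] = [v_6,v_7] − [v_3,v_7] + [v_3,v_6],
  ∂[v_5,v_6,v_7] = [v_6,v_7] − [v_5,v_7] + [v_5,v_6].
The 20×12 boundary matrix has rank 10 and Smith normal form diag(1,1,1,1,1,1,1,1,1,1).

∂_3: C_3 → C_2 sends each 3-simplex σ to the alternating sum Σ_i (−1)^i (σ with its i-th vertex removed). For instance
  ∂[v_2,v_3,v_5,v_7] = [v_3,v_5,v_7] − [v_2,v_5,v_7] + [v_2,v_3,v_7] − [v_2,v_3,v_5],
  ∂[v_3,v_5,v_6,v_7] = [v_5,v_6,v_7] − [v_3,v_6,v_7] + [v_3,v_5,v_7] − [v_3,v_5,v_6].
The resulting 12×2 matrix has rank 2, and its Smith normal form has invariant factors (1,1).

From H_k ≅ ker(∂_k) / im(∂_{k+1}) we obtain:

  H_0: rank C_0 − rank ∂_1 = 9 − 8 = 1, and the invariant factors of ∂_1 are all 1, so H_0 ≅ Z.
  H_1: rank ker ∂_1 − rank ∂_2 = (20 − 8) − 10 = 2, and the invariant factors of ∂_2 are all 1, so H_1 ≅ Z^2.
  H_2: rank ker ∂_2 − rank ∂_3 = (12 − 10) − 2 = 0, and the invariant factors of ∂_3 are all 1, so H_2 ≅ 0.
  H_3: rank ker ∂_3 − rank ∂_4 = (2 − 2) − 0 = 0, and there is no ∂_4, so H_3 ≅ 0.

Hence the Betti numbers are b_0 = 1, b_1 = 2, b_2 = 0, b_3 = 0.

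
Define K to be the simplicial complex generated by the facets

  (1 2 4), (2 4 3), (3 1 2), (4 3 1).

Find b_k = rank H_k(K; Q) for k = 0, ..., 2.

b_0 = 1, b_1 = 0, b_2 = 1.

Fix the vertex order 1 < 2 < 3 < 4 and write every simplex with vertices in increasing order. Then dim K = 2 and the simplices of K are:

  0-simplices (4): [1], [2], [3], [4]
  1-simplices (6): [1,2], [1,3], [1,4], [2,3], [2,4], [3,4]
  2-simplices (4): [1,2,3], [1,2,4], [1,3,4], [2,3,4]

giving chain groups C_0 ≅ Z^4, C_1 ≅ Z^6, C_2 ≅ Z^4.

Boundary ∂_1: C_1 → C_0 sends each edge [p,q] (with p < q) to q − p. For instance
  ∂[3,4] = [4] − [3].
The resulting 4×6 matrix has rank 3, and its Smith normal form has invariant factors (1,1,1).

∂_2: C_2 → C_1 acts by ∂[p,q,r] = [q,r] − [p,r] + [p,q]. For instance
  ∂[1,3,4] = [3,4] − [1,4] + [1,3],
  ∂[1,2,4] = [2,4] − [1,4] + [1,2].
This gives a 6×4 integer matrix of rank 3; reducing to Smith normal form yields diagonal entries (1,1,1).

Reading off H_k = ker ∂_k / im ∂_{k+1}:

  H_0: rank C_0 − rank ∂_1 = 4 − 3 = 1, and the invariant factors of ∂_1 are all 1, so H_0 ≅ Z.
  H_1: rank ker ∂_1 − rank ∂_2 = (6 − 3) − 3 = 0, and the invariant factors of ∂_2 are all 1, so H_1 ≅ 0.
  H_2: rank ker ∂_2 − rank ∂_3 = (4 − 3) − 0 = 1, and there is no ∂_3, so H_2 ≅ Z.

As a check, the Euler characteristic is 4 − 6 + 4 = 2, which agrees with 1 − 0 + 1 = 2.

Hence the Betti numbers are b_0 = 1, b_1 = 0, b_2 = 1.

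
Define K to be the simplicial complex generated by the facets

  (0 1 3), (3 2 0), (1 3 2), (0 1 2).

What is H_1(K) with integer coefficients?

K has 4 vertices, 6 edges, 4 triangles.
rank ∂_1 = 3, rank ∂_2 = 3 ⇒ b_1 = 6 − 3 − 3 = 0; all invariant factors of ∂_2 are 1 so no torsion. So H_1 ≅ 0.

H_1 = 0.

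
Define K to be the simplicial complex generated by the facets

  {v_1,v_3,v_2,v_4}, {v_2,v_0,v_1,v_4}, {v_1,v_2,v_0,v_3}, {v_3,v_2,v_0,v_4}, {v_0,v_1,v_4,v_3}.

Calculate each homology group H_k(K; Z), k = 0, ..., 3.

Fix the vertex order v_0 < v_1 < v_2 < v_3 < v_4 and write every simplex with vertices in increasing order. Then dim K = 3 and the simplices of K are:

  0-simplices (5): [v_0], [v_1], [v_2], [v_3], [v_4]
  1-simplices (10): [v_0,v_1], [v_0,v_2], [v_0,v_3], [v_0,v_4], [v_1,v_2], [v_1,v_3], [v_1,v_4], [v_2,v_3], [v_2,v_4], [v_3,v_4]
  2-simplices (10): [v_0,v_1,v_2], [v_0,v_1,v_3], [v_0,v_1,v_4], [v_0,v_2,v_3], [v_0,v_2,v_4], [v_0,v_3,v_4], [v_1,v_2,v_3], [v_1,v_2,v_4], [v_1,v_3,v_4], [v_2,v_3,v_4]
  3-simplices (5): [v_0,v_1,v_2,v_3], [v_0,v_1,v_2,v_4], [v_0,v_1,v_3,v_4], [v_0,v_2,v_3,v_4], [v_1,v_2,v_3,v_4]

Hence C_0 ≅ Z^5, C_1 ≅ Z^10, C_2 ≅ Z^10, C_3 ≅ Z^5.

Boundary ∂_1: C_1 → C_0 sends each edge [p,q] (with p < q) to q − p. For instance
  ∂[v_1,v_3] = [v_3] − [v_1].
As a 5×10 matrix over Z this has rank 4, with invariant factors (1,1,1,1).

The boundary map ∂_2: C_2 → C_1 sends each 2-simplex [p,q,r] to [q,r] − [p,r] + [p,q]. For instance
  ∂[v_0,v_2,v_4] = [v_2,v_4] − [v_0,v_4] + [v_0,v_2],
  ∂[v_1,v_2,v_3] = [v_2,v_3] − [v_1,v_3] + [v_1,v_2].
The resulting 10×10 matrix has rank 6, and its Smith normal form has invariant factors (1,1,1,1,1,1).

Boundary ∂_3: C_3 → C_2 sends each 3-simplex σ to the alternating sum Σ_i (−1)^i (σ with its i-th vertex removed). For instance
  ∂[v_0,v_1,v_3,v_4] = [v_1,v_3,v_4] − [v_0,v_3,v_4] + [v_0,v_1,v_4] − [v_0,v_1,v_3],
  ∂[v_0,v_1,v_2,v_4] = [v_1,v_2,v_4] − [v_0,v_2,v_4] + [v_0,v_1,v_4] − [v_0,v_1,v_2].
The resulting 10×5 matrix has rank 4, and its Smith normal form has invariant factors (1,1,1,1).

Reading off H_k = ker ∂_k / im ∂_{k+1}:

  H_0: rank C_0 − rank ∂_1 = 5 − 4 = 1, and the invariant factors of ∂_1 are all 1, so H_0 ≅ Z.
  H_1: rank ker ∂_1 − rank ∂_2 = (10 − 4) − 6 = 0, and the invariant factors of ∂_2 are all 1, so H_1 ≅ 0.
  H_2: rank ker ∂_2 − rank ∂_3 = (10 − 6) − 4 = 0, and the invariant factors of ∂_3 are all 1, so H_2 ≅ 0.
  H_3: rank ker ∂_3 − rank ∂_4 = (5 − 4) − 0 = 1, and there is no ∂_4, so H_3 ≅ Z.

(K is a triangulation of the 3-sphere S^3.)

H_0 = Z,  H_1 = 0,  H_2 = 0,  H_3 = Z.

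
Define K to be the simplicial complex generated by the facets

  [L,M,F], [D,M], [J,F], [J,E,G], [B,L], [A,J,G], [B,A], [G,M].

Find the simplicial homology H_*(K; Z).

H_0 ≅ Z,  H_1 ≅ Z^2,  H_2 = 0.

K has 9 vertices, 13 edges, 3 triangles.
rank ∂_0 = 0, rank ∂_1 = 8 ⇒ b_0 = 9 − 0 − 8 = 1; all invariant factors of ∂_1 are 1 so no torsion. So H_0 ≅ Z.
rank ∂_1 = 8, rank ∂_2 = 3 ⇒ b_1 = 13 − 8 − 3 = 2; all invariant factors of ∂_2 are 1 so no torsion. So H_1 ≅ Z^2.
rank ∂_2 = 3, rank ∂_3 = 0 ⇒ b_2 = 3 − 3 − 0 = 0. So H_2 ≅ 0.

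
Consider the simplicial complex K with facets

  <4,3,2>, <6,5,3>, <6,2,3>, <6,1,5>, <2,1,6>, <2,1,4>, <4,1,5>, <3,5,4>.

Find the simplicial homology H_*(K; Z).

Take the total order 1 < 2 < 3 < 4 < 5 < 6 on the vertex set. Then K (dimension 2) consists of the simplices:

  0-simplices (6): [1], [2], [3], [4], [5], [6]
  1-simplices (12): [1,2], [1,4], [1,5], [1,6], [2,3], [2,4], [2,6], [3,4], [3,5], [3,6], [4,5], [5,6]
  2-simplices (8): [1,2,4], [1,2,6], [1,4,5], [1,5,6], [2,3,4], [2,3,6], [3,4,5], [3,5,6]

giving chain groups C_0 ≅ Z^6, C_1 ≅ Z^12, C_2 ≅ Z^8.

The boundary map ∂_1: C_1 → C_0 is given by ∂[p,q] = [q] − [p].
The resulting 6×12 matrix has rank 5, and its Smith normal form has invariant factors (1,1,1,1,1).

Boundary ∂_2: C_2 → C_1 maps a triangle to the signed sum of its edges. For instance
  ∂[1,4,5] = [4,5] − [1,5] + [1,4],
  ∂[2,3,4] = [3,4] − [2,4] + [2,3].
This gives a 12×8 integer matrix of rank 7; reducing to Smith normal form yields diagonal entries (1,1,1,1,1,1,1).

From H_k ≅ ker(∂_k) / im(∂_{k+1}) we obtain:

  H_0: rank C_0 − rank ∂_1 = 6 − 5 = 1, and the invariant factors of ∂_1 are all 1, so H_0 = Z.
  H_1: rank ker ∂_1 − rank ∂_2 = (12 − 5) − 7 = 0, and the invariant factors of ∂_2 are all 1, so H_1 = 0.
  H_2: rank ker ∂_2 − rank ∂_3 = (8 − 7) − 0 = 1, and there is no ∂_3, so H_2 = Z.

H_0 ≅ Z,  H_1 = 0,  H_2 ≅ Z.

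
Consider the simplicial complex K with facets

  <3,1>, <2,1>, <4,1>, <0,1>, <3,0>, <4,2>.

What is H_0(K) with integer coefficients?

H_0 ≅ Z.

Take the total order 0 < 1 < 2 < 3 < 4 on the vertex set. Then K (dimension 1) consists of the simplices:

  0-simplices (5): [0], [1], [2], [3], [4]
  1-simplices (6): [0,1], [0,3], [1,2], [1,3], [1,4], [2,4]

Hence C_0 ≅ Z^5, C_1 ≅ Z^6.

The boundary map ∂_1: C_1 → C_0 maps an edge to its endpoints' difference, ∂[p,q] = q − p.
This gives a 5×6 integer matrix of rank 4; reducing to Smith normal form yields diagonal entries (1,1,1,1).

Now H_k = ker ∂_k / im ∂_{k+1}, so:

  H_0: rank C_0 − rank ∂_1 = 5 − 4 = 1, and the invariant factors of ∂_1 are all 1, so H_0 ≅ Z.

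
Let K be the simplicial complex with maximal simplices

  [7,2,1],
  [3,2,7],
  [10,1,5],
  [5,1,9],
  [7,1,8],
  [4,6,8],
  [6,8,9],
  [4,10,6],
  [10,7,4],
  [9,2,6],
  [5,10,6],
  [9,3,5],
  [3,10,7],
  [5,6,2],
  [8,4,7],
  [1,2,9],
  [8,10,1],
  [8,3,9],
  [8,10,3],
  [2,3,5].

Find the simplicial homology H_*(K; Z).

H_0 = Z,  H_1 = Z ⊕ Z_2,  H_2 = 0.

We work with the vertex ordering 1 < 2 < 3 < 4 < 5 < 6 < 7 < 8 < 9 < 10. The simplices of K, each written with vertices in increasing order, are:

  0-simplices (10): [1], [2], [3], [4], [5], [6], [7], [8], [9], [10]
  1-simplices (30): (30 of them)
  2-simplices (20): (20 of them)

so the chain groups are C_0 ≅ Z^10, C_1 ≅ Z^30, C_2 ≅ Z^20.

∂_1: C_1 → C_0 maps an edge to its endpoints' difference, ∂[p,q] = q − p. For instance
  ∂[3,7] = [7] − [3].
This gives a 10×30 integer matrix of rank 9; reducing to Smith normal form yields diagonal entries (1,1,1,1,1,1,1,1,1).

The boundary map ∂_2: C_2 → C_1 acts by ∂[p,q,r] = [q,r] − [p,r] + [p,q]. For instance
  ∂[5,6,10] = [6,10] − [5,10] + [5,6],
  ∂[3,5,9] = [5,9] − [3,9] + [3,5].
The 30×20 boundary matrix has rank 20 and Smith normal form diag(1,1,1,1,1,1,1,1,1,1,1,1,1,1,1,1,1,1,1,2).

From H_k ≅ ker(∂_k) / im(∂_{k+1}) we obtain:

  H_0: rank C_0 − rank ∂_1 = 10 − 9 = 1, and the invariant factors of ∂_1 are all 1, so H_0 ≅ Z.
  H_1: rank ker ∂_1 − rank ∂_2 = (30 − 9) − 20 = 1, and ∂_2 has invariant factor 2 > 1, so H_1 ≅ Z ⊕ Z_2.
  H_2: rank ker ∂_2 − rank ∂_3 = (20 − 20) − 0 = 0, and there is no ∂_3, so H_2 ≅ 0.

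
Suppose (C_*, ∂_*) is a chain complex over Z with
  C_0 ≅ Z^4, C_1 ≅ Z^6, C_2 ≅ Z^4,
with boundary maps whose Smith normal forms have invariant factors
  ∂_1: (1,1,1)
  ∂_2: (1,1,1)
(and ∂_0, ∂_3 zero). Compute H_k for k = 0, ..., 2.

H_0: b_0 = 4 − 0 − 3 = 1; torsion from ∂_1 factors > 1: none. So H_0 ≅ Z.
H_1: b_1 = 6 − 3 − 3 = 0; torsion from ∂_2 factors > 1: none. So H_1 ≅ 0.
H_2: b_2 = 4 − 3 − 0 = 1; torsion from ∂_3 factors > 1: none. So H_2 ≅ Z.

H_0 ≅ Z,  H_1 = 0,  H_2 ≅ Z.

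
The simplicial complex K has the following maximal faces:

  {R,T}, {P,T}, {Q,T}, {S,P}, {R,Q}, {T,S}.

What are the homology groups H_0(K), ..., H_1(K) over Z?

H_0 ≅ Z,  H_1 ≅ Z^2.

We work with the vertex ordering P < Q < R < S < T. The simplices of K, each written with vertices in increasing order, are:

  0-simplices (5): P, Q, R, S, T
  1-simplices (6): PS, PT, QR, QT, RT, ST

so the chain groups are C_0 ≅ Z^5, C_1 ≅ Z^6.

The boundary map ∂_1: C_1 → C_0 is given by ∂[p,q] = [q] − [p].
The resulting 5×6 matrix has rank 4, and its Smith normal form has invariant factors (1,1,1,1).

Reading off H_k = ker ∂_k / im ∂_{k+1}:

  H_0: rank C_0 − rank ∂_1 = 5 − 4 = 1, and the invariant factors of ∂_1 are all 1, so H_0 = Z.
  H_1: rank ker ∂_1 − rank ∂_2 = (6 − 4) − 0 = 2, and there is no ∂_2, so H_1 = Z^2.

(K is a triangulation of a wedge of 2 circles.)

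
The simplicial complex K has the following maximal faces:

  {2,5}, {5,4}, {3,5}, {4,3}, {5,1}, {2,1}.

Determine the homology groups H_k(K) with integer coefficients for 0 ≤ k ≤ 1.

H_0 ≅ Z,  H_1 ≅ Z^2.

Fix the vertex order 1 < 2 < 3 < 4 < 5 and write every simplex with vertices in increasing order. Then dim K = 1 and the simplices of K are:

  0-simplices (5): [1], [2], [3], [4], [5]
  1-simplices (6): [1,2], [1,5], [2,5], [3,4], [3,5], [4,5]

so the chain groups are C_0 ≅ Z^5, C_1 ≅ Z^6.

The boundary map ∂_1: C_1 → C_0 maps an edge to its endpoints' difference, ∂[p,q] = q − p. For instance
  ∂[1,5] = [5] − [1].
The resulting 5×6 matrix has rank 4, and its Smith normal form has invariant factors (1,1,1,1).

Now H_k = ker ∂_k / im ∂_{k+1}, so:

  H_0: rank C_0 − rank ∂_1 = 5 − 4 = 1, and the invariant factors of ∂_1 are all 1, so H_0 = Z.
  H_1: rank ker ∂_1 − rank ∂_2 = (6 − 4) − 0 = 2, and there is no ∂_2, so H_1 = Z^2.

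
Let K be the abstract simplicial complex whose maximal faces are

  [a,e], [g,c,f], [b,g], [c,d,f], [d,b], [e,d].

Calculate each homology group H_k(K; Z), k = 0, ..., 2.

Order the vertices as a < b < c < d < e < f < g. Listing each simplex with vertices in this order, K has dimension 2 with simplices:

  0-simplices (7): a, b, c, d, e, f, g
  1-simplices (9): ae, bd, bg, cd, cf, cg, de, df, fg
  2-simplices (2): cdf, cfg

Hence C_0 ≅ Z^7, C_1 ≅ Z^9, C_2 ≅ Z^2.

∂_1: C_1 → C_0 is given by ∂[p,q] = [q] − [p]. For instance
  ∂df = f − d.
The 7×9 boundary matrix has rank 6 and Smith normal form diag(1,1,1,1,1,1).

Boundary ∂_2: C_2 → C_1 maps a triangle to the signed sum of its edges. For instance
  ∂cdf = df − cf + cd,
  ∂cfg = fg − cg + cf.
The 9×2 boundary matrix has rank 2 and Smith normal form diag(1,1).

Reading off H_k = ker ∂_k / im ∂_{k+1}:

  H_0: rank C_0 − rank ∂_1 = 7 − 6 = 1, and the invariant factors of ∂_1 are all 1, so H_0 ≅ Z.
  H_1: rank ker ∂_1 − rank ∂_2 = (9 − 6) − 2 = 1, and the invariant factors of ∂_2 are all 1, so H_1 ≅ Z.
  H_2: rank ker ∂_2 − rank ∂_3 = (2 − 2) − 0 = 0, and there is no ∂_3, so H_2 ≅ 0.

As a check, the Euler characteristic is 7 − 9 + 2 = 0, which agrees with 1 − 1 + 0 = 0.

H_0 = Z,  H_1 = Z,  H_2 = 0.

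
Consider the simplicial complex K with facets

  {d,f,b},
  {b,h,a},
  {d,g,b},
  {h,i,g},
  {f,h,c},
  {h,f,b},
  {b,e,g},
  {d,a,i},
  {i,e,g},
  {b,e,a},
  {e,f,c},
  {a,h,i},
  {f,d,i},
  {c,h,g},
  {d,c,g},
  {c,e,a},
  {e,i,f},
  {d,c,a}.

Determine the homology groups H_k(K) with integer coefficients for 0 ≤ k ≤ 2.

Take the total order a < b < c < d < e < f < g < h < i on the vertex set. Then K (dimension 2) consists of the simplices:

  0-simplices (9): a, b, c, d, e, f, g, h, i
  1-simplices (27): ab, ac, ad, ae, ah, ai, bd, be, bf, bg, bh, cd, ce, cf, cg, ch, df, dg, di, ef, eg, ei, fh, fi, gh, gi, hi
  2-simplices (18): abe, abh, acd, ace, adi, ahi, bdf, bdg, beg, bfh, cdg, cef, cfh, cgh, dfi, efi, egi, ghi

Hence C_0 ≅ Z^9, C_1 ≅ Z^27, C_2 ≅ Z^18.

Boundary ∂_1: C_1 → C_0 is given by ∂[p,q] = [q] − [p].
The 9×27 boundary matrix has rank 8 and Smith normal form diag(1,1,1,1,1,1,1,1).

The boundary map ∂_2: C_2 → C_1 acts by ∂[p,q,r] = [q,r] − [p,r] + [p,q]. For instance
  ∂cgh = gh − ch + cg,
  ∂ahi = hi − ai + ah.
The 27×18 boundary matrix has rank 17 and Smith normal form diag(1,1,1,1,1,1,1,1,1,1,1,1,1,1,1,1,1).

Now H_k = ker ∂_k / im ∂_{k+1}, so:

  H_0: rank C_0 − rank ∂_1 = 9 − 8 = 1, and the invariant factors of ∂_1 are all 1, so H_0 ≅ Z.
  H_1: rank ker ∂_1 − rank ∂_2 = (27 − 8) − 17 = 2, and the invariant factors of ∂_2 are all 1, so H_1 ≅ Z^2.
  H_2: rank ker ∂_2 − rank ∂_3 = (18 − 17) − 0 = 1, and there is no ∂_3, so H_2 ≅ Z.

(K is a triangulation of the torus T^2.)

H_0 = Z,  H_1 = Z^2,  H_2 = Z.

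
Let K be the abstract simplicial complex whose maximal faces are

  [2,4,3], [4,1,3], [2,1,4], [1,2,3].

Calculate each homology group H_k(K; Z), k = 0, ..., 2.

Take the total order 1 < 2 < 3 < 4 on the vertex set. Then K (dimension 2) consists of the simplices:

  0-simplices (4): [1], [2], [3], [4]
  1-simplices (6): [1,2], [1,3], [1,4], [2,3], [2,4], [3,4]
  2-simplices (4): [1,2,3], [1,2,4], [1,3,4], [2,3,4]

giving chain groups C_0 ≅ Z^4, C_1 ≅ Z^6, C_2 ≅ Z^4.

Boundary ∂_1: C_1 → C_0 is given by ∂[p,q] = [q] − [p]. For instance
  ∂[1,2] = [2] − [1].
The 4×6 boundary matrix has rank 3 and Smith normal form diag(1,1,1).

The boundary map ∂_2: C_2 → C_1 sends each 2-simplex [p,q,r] to [q,r] − [p,r] + [p,q]. For instance
  ∂[1,3,4] = [3,4] − [1,4] + [1,3],
  ∂[1,2,4] = [2,4] − [1,4] + [1,2].
As a 6×4 matrix over Z this has rank 3, with invariant factors (1,1,1).

From H_k ≅ ker(∂_k) / im(∂_{k+1}) we obtain:

  H_0: rank C_0 − rank ∂_1 = 4 − 3 = 1, and the invariant factors of ∂_1 are all 1, so H_0 ≅ Z.
  H_1: rank ker ∂_1 − rank ∂_2 = (6 − 3) − 3 = 0, and the invariant factors of ∂_2 are all 1, so H_1 ≅ 0.
  H_2: rank ker ∂_2 − rank ∂_3 = (4 − 3) − 0 = 1, and there is no ∂_3, so H_2 ≅ Z.

As a check, the Euler characteristic is 4 − 6 + 4 = 2, which agrees with 1 − 0 + 1 = 2.
(K is a triangulation of the 2-sphere S^2.)

H_0 ≅ Z,  H_1 = 0,  H_2 ≅ Z.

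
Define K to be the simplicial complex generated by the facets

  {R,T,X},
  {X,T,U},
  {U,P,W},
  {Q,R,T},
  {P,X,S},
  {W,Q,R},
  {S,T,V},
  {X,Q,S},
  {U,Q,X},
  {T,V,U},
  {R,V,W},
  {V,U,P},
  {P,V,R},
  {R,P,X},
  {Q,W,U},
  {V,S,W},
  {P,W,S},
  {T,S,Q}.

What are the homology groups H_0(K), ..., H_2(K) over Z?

Take the total order P < Q < R < S < T < U < V < W < X on the vertex set. Then K (dimension 2) consists of the simplices:

  0-simplices (9): P, Q, R, S, T, U, V, W, X
  1-simplices (27): PR, PS, PU, PV, PW, PX, QR, QS, QT, QU, QW, QX, RT, RV, RW, RX, ST, SV, SW, SX, TU, TV, TX, UV, UW, UX, VW
  2-simplices (18): PRV, PRX, PSW, PSX, PUV, PUW, QRT, QRW, QST, QSX, QUW, QUX, RTX, RVW, STV, SVW, TUV, TUX

giving chain groups C_0 ≅ Z^9, C_1 ≅ Z^27, C_2 ≅ Z^18.

The boundary map ∂_1: C_1 → C_0 is given by ∂[p,q] = [q] − [p]. For instance
  ∂RV = V − R.
The 9×27 boundary matrix has rank 8 and Smith normal form diag(1,1,1,1,1,1,1,1).

The boundary map ∂_2: C_2 → C_1 maps a triangle to the signed sum of its edges. For instance
  ∂RTX = TX − RX + RT,
  ∂PSX = SX − PX + PS.
This gives a 27×18 integer matrix of rank 18; reducing to Smith normal form yields diagonal entries (1,1,1,1,1,1,1,1,1,1,1,1,1,1,1,1,1,2).

From H_k ≅ ker(∂_k) / im(∂_{k+1}) we obtain:

  H_0: rank C_0 − rank ∂_1 = 9 − 8 = 1, and the invariant factors of ∂_1 are all 1, so H_0 = Z.
  H_1: rank ker ∂_1 − rank ∂_2 = (27 − 8) − 18 = 1, and ∂_2 has invariant factor 2 > 1, so H_1 = Z × Z/2.
  H_2: rank ker ∂_2 − rank ∂_3 = (18 − 18) − 0 = 0, and there is no ∂_3, so H_2 = 0.

As a check, the Euler characteristic is 9 − 27 + 18 = 0, which agrees with 1 − 1 + 0 = 0.

H_0 = Z,  H_1 = Z × Z/2,  H_2 = 0.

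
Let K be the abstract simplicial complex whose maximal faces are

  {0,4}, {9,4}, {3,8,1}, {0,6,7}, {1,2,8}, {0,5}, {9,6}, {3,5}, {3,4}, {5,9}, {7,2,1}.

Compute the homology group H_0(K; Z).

H_0 ≅ Z.

We work with the vertex ordering 0 < 1 < 2 < 3 < 4 < 5 < 6 < 7 < 8 < 9. The simplices of K, each written with vertices in increasing order, are:

  0-simplices (10): [0], [1], [2], [3], [4], [5], [6], [7], [8], [9]
  1-simplices (17): [0,4], [0,5], [0,6], [0,7], [1,2], [1,3], [1,7], [1,8], [2,7], [2,8], [3,4], [3,5], [3,8], [4,9], [5,9], [6,7], [6,9]
  2-simplices (4): [0,6,7], [1,2,7], [1,2,8], [1,3,8]

so the chain groups are C_0 ≅ Z^10, C_1 ≅ Z^17, C_2 ≅ Z^4.

Boundary ∂_1: C_1 → C_0 is given by ∂[p,q] = [q] − [p]. For instance
  ∂[4,9] = [9] − [4].
As a 10×17 matrix over Z this has rank 9, with invariant factors (1,1,1,1,1,1,1,1,1).

∂_2: C_2 → C_1 acts by ∂[p,q,r] = [q,r] − [p,r] + [p,q]. For instance
  ∂[1,3,8] = [3,8] − [1,8] + [1,3],
  ∂[1,2,8] = [2,8] − [1,8] + [1,2].
As a 17×4 matrix over Z this has rank 4, with invariant factors (1,1,1,1).

Now H_k = ker ∂_k / im ∂_{k+1}, so:

  H_0: rank C_0 − rank ∂_1 = 10 − 9 = 1, and the invariant factors of ∂_1 are all 1, so H_0 ≅ Z.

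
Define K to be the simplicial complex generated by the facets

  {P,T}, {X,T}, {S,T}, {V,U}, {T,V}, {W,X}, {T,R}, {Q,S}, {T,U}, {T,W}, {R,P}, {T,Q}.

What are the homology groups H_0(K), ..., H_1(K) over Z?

H_0 ≅ Z,  H_1 ≅ Z^4.

Fix the vertex order P < Q < R < S < T < U < V < W < X and write every simplex with vertices in increasing order. Then dim K = 1 and the simplices of K are:

  0-simplices (9): P, Q, R, S, T, U, V, W, X
  1-simplices (12): PR, PT, QS, QT, RT, ST, TU, TV, TW, TX, UV, WX

so the chain groups are C_0 ≅ Z^9, C_1 ≅ Z^12.

The boundary map ∂_1: C_1 → C_0 maps an edge to its endpoints' difference, ∂[p,q] = q − p.
The resulting 9×12 matrix has rank 8, and its Smith normal form has invariant factors (1,1,1,1,1,1,1,1).

Now H_k = ker ∂_k / im ∂_{k+1}, so:

  H_0: rank C_0 − rank ∂_1 = 9 − 8 = 1, and the invariant factors of ∂_1 are all 1, so H_0 ≅ Z.
  H_1: rank ker ∂_1 − rank ∂_2 = (12 − 8) − 0 = 4, and there is no ∂_2, so H_1 ≅ Z^4.

(K is a triangulation of a wedge of 4 circles.)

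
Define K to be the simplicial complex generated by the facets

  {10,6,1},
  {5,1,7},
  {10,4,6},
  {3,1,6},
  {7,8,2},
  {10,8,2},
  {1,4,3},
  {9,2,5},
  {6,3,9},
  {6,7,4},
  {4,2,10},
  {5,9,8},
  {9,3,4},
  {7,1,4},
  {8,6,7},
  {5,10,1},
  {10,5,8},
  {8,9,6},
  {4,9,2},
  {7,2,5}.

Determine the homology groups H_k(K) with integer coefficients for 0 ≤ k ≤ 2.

H_0 ≅ Z,  H_1 ≅ Z ⊕ Z/2Z,  H_2 = 0.

Order the vertices as 1 < 2 < 3 < 4 < 5 < 6 < 7 < 8 < 9 < 10. Listing each simplex with vertices in this order, K has dimension 2 with simplices:

  0-simplices (10): [1], [2], [3], [4], [5], [6], [7], [8], [9], [10]
  1-simplices (30): (30 of them)
  2-simplices (20): (20 of them)

Hence C_0 ≅ Z^10, C_1 ≅ Z^30, C_2 ≅ Z^20.

Boundary ∂_1: C_1 → C_0 sends each edge [p,q] (with p < q) to q − p.
This gives a 10×30 integer matrix of rank 9; reducing to Smith normal form yields diagonal entries (1,1,1,1,1,1,1,1,1).

The boundary map ∂_2: C_2 → C_1 sends each 2-simplex [p,q,r] to [q,r] − [p,r] + [p,q]. For instance
  ∂[3,6,9] = [6,9] − [3,9] + [3,6],
  ∂[4,6,7] = [6,7] − [4,7] + [4,6].
This gives a 30×20 integer matrix of rank 20; reducing to Smith normal form yields diagonal entries (1,1,1,1,1,1,1,1,1,1,1,1,1,1,1,1,1,1,1,2).

Now H_k = ker ∂_k / im ∂_{k+1}, so:

  H_0: rank C_0 − rank ∂_1 = 10 − 9 = 1, and the invariant factors of ∂_1 are all 1, so H_0 ≅ Z.
  H_1: rank ker ∂_1 − rank ∂_2 = (30 − 9) − 20 = 1, and ∂_2 has invariant factor 2 > 1, so H_1 ≅ Z ⊕ Z/2Z.
  H_2: rank ker ∂_2 − rank ∂_3 = (20 − 20) − 0 = 0, and there is no ∂_3, so H_2 ≅ 0.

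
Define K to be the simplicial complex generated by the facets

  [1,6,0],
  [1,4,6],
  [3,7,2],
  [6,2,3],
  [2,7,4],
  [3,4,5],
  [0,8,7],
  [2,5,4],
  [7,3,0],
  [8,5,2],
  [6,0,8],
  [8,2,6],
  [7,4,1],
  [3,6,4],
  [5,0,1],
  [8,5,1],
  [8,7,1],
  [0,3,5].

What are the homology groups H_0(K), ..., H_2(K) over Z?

H_0 ≅ Z,  H_1 ≅ Z ⊕ Z/2,  H_2 = 0.

Order the vertices as 0 < 1 < 2 < 3 < 4 < 5 < 6 < 7 < 8. Listing each simplex with vertices in this order, K has dimension 2 with simplices:

  0-simplices (9): [0], [1], [2], [3], [4], [5], [6], [7], [8]
  1-simplices (27): (27 of them)
  2-simplices (18): [0,1,5], [0,1,6], [0,3,5], [0,3,7], [0,6,8], [0,7,8], [1,4,6], [1,4,7], [1,5,8], [1,7,8], [2,3,6], [2,3,7], [2,4,5], [2,4,7], [2,5,8], [2,6,8], [3,4,5], [3,4,6]

giving chain groups C_0 ≅ Z^9, C_1 ≅ Z^27, C_2 ≅ Z^18.

The boundary map ∂_1: C_1 → C_0 maps an edge to its endpoints' difference, ∂[p,q] = q − p. For instance
  ∂[0,7] = [7] − [0].
The resulting 9×27 matrix has rank 8, and its Smith normal form has invariant factors (1,1,1,1,1,1,1,1).

Boundary ∂_2: C_2 → C_1 sends each 2-simplex [p,q,r] to [q,r] − [p,r] + [p,q]. For instance
  ∂[2,4,7] = [4,7] − [2,7] + [2,4],
  ∂[0,1,5] = [1,5] − [0,5] + [0,1].
The 27×18 boundary matrix has rank 18 and Smith normal form diag(1,1,1,1,1,1,1,1,1,1,1,1,1,1,1,1,1,2).

From H_k ≅ ker(∂_k) / im(∂_{k+1}) we obtain:

  H_0: rank C_0 − rank ∂_1 = 9 − 8 = 1, and the invariant factors of ∂_1 are all 1, so H_0 = Z.
  H_1: rank ker ∂_1 − rank ∂_2 = (27 − 8) − 18 = 1, and ∂_2 has invariant factor 2 > 1, so H_1 = Z ⊕ Z/2.
  H_2: rank ker ∂_2 − rank ∂_3 = (18 − 18) − 0 = 0, and there is no ∂_3, so H_2 = 0.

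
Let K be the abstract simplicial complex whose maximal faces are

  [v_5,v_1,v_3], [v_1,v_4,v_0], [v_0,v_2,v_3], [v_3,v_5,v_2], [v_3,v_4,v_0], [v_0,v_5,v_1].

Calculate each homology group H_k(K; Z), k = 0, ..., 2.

Take the total order v_0 < v_1 < v_2 < v_3 < v_4 < v_5 on the vertex set. Then K (dimension 2) consists of the simplices:

  0-simplices (6): [v_0], [v_1], [v_2], [v_3], [v_4], [v_5]
  1-simplices (12): [v_0,v_1], [v_0,v_2], [v_0,v_3], [v_0,v_4], [v_0,v_5], [v_1,v_3], [v_1,v_4], [v_1,v_5], [v_2,v_3], [v_2,v_5], [v_3,v_4], [v_3,v_5]
  2-simplices (6): [v_0,v_1,v_4], [v_0,v_1,v_5], [v_0,v_2,v_3], [v_0,v_3,v_4], [v_1,v_3,v_5], [v_2,v_3,v_5]

giving chain groups C_0 ≅ Z^6, C_1 ≅ Z^12, C_2 ≅ Z^6.

∂_1: C_1 → C_0 maps an edge to its endpoints' difference, ∂[p,q] = q − p. For instance
  ∂[v_2,v_5] = [v_5] − [v_2].
The 6×12 boundary matrix has rank 5 and Smith normal form diag(1,1,1,1,1).

∂_2: C_2 → C_1 acts by ∂[p,q,r] = [q,r] − [p,r] + [p,q]. For instance
  ∂[v_0,v_2,v_3] = [v_2,v_3] − [v_0,v_3] + [v_0,v_2],
  ∂[v_1,v_3,v_5] = [v_3,v_5] − [v_1,v_5] + [v_1,v_3].
This gives a 12×6 integer matrix of rank 6; reducing to Smith normal form yields diagonal entries (1,1,1,1,1,1).

Now H_k = ker ∂_k / im ∂_{k+1}, so:

  H_0: rank C_0 − rank ∂_1 = 6 − 5 = 1, and the invariant factors of ∂_1 are all 1, so H_0 ≅ Z.
  H_1: rank ker ∂_1 − rank ∂_2 = (12 − 5) − 6 = 1, and the invariant factors of ∂_2 are all 1, so H_1 ≅ Z.
  H_2: rank ker ∂_2 − rank ∂_3 = (6 − 6) − 0 = 0, and there is no ∂_3, so H_2 ≅ 0.

(K is a triangulation of the cylinder S^1 x I.)

H_0 = Z,  H_1 = Z,  H_2 = 0.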